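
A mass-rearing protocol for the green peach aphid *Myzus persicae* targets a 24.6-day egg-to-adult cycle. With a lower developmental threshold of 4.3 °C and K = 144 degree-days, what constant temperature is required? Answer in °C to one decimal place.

10.2 °C

Required daily accumulation = 144 / 24.6 = 5.854 DD/day.
T = T_base + 5.854 = 4.3 + 5.854 = 10.154 ≈ 10.2 °C.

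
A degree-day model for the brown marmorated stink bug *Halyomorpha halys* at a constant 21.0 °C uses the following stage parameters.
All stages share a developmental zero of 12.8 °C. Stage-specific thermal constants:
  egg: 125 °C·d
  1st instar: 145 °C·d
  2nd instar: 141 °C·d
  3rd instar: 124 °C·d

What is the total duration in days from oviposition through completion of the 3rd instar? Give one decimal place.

Daily accumulation at 21.0 °C = 21.0 − 12.8 = 8.2 DD/day.
Total K = 125 + 145 + 141 + 124 = 535 DD.
Total duration = 535 / 8.2 = 65.244 ≈ 65.2 days.

65.2 days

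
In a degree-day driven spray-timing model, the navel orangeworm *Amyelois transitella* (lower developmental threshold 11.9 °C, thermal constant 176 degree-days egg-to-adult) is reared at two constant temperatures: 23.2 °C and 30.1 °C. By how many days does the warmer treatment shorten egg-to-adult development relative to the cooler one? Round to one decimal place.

At 23.2 °C: 176 / (23.2 − 11.9) = 176 / 11.3 = 15.575 d.
At 30.1 °C: 176 / (30.1 − 11.9) = 176 / 18.2 = 9.670 d.
Difference = |15.575 − 9.670| = 5.905 ≈ 5.9 days.

5.9 days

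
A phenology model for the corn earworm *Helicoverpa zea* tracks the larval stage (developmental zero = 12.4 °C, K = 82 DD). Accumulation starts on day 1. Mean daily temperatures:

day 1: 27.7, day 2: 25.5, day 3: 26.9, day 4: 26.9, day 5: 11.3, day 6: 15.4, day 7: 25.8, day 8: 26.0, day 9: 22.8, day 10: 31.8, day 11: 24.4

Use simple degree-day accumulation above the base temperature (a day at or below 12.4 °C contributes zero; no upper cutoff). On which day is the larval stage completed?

Daily DD above 12.4 °C: 15.3, 13.1, 14.5, 14.5, 0.0, 3.0, 13.4, 13.6, 10.4, 19.4, 12.0.
Cumulative: 15.3, 28.4, 42.9, 57.4, 57.4, 60.4, 73.8, 87.4, 97.8, 117.2, 129.2.
The total first reaches 82 DD on day 8.

day 8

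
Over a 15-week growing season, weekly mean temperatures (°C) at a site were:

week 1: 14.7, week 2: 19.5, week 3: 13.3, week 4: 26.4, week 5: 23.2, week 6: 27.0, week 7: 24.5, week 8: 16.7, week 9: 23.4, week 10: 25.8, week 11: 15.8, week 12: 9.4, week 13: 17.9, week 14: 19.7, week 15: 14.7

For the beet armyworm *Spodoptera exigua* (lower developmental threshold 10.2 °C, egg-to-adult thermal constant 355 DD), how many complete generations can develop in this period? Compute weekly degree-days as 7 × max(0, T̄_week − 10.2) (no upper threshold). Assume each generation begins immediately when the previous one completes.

2 generations

Weekly DD (7 × max(0, T̄ − 10.2)): 31.5, 65.1, 21.7, 113.4, 91.0, 117.6, 100.1, 45.5, 92.4, 109.2, 39.2, 0.0, 53.9, 66.5, 31.5.
Season total = 978.6 DD.
Complete generations = ⌊978.6 / 355⌋ = 2.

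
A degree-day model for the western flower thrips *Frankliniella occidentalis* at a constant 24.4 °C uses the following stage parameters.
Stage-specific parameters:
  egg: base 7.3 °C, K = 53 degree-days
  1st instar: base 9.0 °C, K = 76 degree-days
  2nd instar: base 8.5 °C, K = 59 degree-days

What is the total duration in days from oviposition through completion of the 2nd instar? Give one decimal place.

11.7 days

egg: 53 / (24.4 − 7.3) = 53 / 17.1 = 3.099 d.
1st instar: 76 / (24.4 − 9.0) = 76 / 15.4 = 4.935 d.
2nd instar: 59 / (24.4 − 8.5) = 59 / 15.9 = 3.711 d.
Sum = 11.745 ≈ 11.7 days.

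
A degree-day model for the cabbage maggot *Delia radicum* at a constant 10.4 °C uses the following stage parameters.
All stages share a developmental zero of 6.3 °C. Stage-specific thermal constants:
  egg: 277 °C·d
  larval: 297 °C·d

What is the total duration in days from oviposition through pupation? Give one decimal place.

Daily accumulation at 10.4 °C = 10.4 − 6.3 = 4.1 DD/day.
Total K = 277 + 297 = 574 DD.
Total duration = 574 / 4.1 = 140.000 ≈ 140.0 days.

140.0 days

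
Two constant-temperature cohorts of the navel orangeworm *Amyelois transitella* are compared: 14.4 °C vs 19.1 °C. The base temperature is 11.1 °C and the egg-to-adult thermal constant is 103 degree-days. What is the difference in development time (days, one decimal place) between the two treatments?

18.3 days

At 14.4 °C: 103 / (14.4 − 11.1) = 103 / 3.3 = 31.212 d.
At 19.1 °C: 103 / (19.1 − 11.1) = 103 / 8.0 = 12.875 d.
Difference = |31.212 − 12.875| = 18.337 ≈ 18.3 days.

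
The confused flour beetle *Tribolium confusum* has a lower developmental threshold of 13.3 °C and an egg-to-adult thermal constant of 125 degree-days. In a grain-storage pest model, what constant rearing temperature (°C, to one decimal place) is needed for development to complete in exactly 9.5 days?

26.5 °C

Required daily accumulation = 125 / 9.5 = 13.158 DD/day.
T = T_base + 13.158 = 13.3 + 13.158 = 26.458 ≈ 26.5 °C.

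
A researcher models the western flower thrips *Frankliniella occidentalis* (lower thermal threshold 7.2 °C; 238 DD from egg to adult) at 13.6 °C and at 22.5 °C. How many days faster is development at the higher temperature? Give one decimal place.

At 13.6 °C: 238 / (13.6 − 7.2) = 238 / 6.4 = 37.188 d.
At 22.5 °C: 238 / (22.5 − 7.2) = 238 / 15.3 = 15.556 d.
Difference = |37.188 − 15.556| = 21.632 ≈ 21.6 days.

21.6 days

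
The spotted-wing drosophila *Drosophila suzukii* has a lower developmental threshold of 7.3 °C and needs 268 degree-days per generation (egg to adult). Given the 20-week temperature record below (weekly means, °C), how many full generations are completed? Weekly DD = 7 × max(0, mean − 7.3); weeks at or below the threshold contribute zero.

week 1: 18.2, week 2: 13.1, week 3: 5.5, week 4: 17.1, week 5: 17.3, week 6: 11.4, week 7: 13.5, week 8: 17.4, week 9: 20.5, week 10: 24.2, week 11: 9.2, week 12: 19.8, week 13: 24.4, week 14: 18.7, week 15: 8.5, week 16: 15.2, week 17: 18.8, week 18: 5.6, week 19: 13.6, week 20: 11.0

Weekly DD (7 × max(0, T̄ − 7.3)): 76.3, 40.6, 0.0, 68.6, 70.0, 28.7, 43.4, 70.7, 92.4, 118.3, 13.3, 87.5, 119.7, 79.8, 8.4, 55.3, 80.5, 0.0, 44.1, 25.9.
Season total = 1123.5 DD.
Complete generations = ⌊1123.5 / 268⌋ = 4.

4 generations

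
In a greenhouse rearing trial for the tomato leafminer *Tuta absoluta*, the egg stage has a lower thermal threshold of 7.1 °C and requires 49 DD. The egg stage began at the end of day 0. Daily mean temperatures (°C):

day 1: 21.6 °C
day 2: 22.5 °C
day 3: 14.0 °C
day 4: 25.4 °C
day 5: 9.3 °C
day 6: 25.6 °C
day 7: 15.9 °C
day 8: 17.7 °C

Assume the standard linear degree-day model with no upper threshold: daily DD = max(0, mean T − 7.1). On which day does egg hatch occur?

day 4

Daily DD above 7.1 °C: 14.5, 15.4, 6.9, 18.3, 2.2, 18.5, 8.8, 10.6.
Cumulative: 14.5, 29.9, 36.8, 55.1, 57.3, 75.8, 84.6, 95.2.
The total first reaches 49 DD on day 4.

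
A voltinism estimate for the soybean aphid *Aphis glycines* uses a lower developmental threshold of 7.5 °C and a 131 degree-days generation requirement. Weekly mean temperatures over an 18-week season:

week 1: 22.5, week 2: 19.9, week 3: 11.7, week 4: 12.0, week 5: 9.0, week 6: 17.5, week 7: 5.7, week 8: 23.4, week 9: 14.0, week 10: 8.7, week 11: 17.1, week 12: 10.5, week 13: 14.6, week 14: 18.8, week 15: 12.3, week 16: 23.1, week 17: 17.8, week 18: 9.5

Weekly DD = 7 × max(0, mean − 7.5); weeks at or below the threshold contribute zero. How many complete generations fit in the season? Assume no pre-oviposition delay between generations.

Weekly DD (7 × max(0, T̄ − 7.5)): 105.0, 86.8, 29.4, 31.5, 10.5, 70.0, 0.0, 111.3, 45.5, 8.4, 67.2, 21.0, 49.7, 79.1, 33.6, 109.2, 72.1, 14.0.
Season total = 944.3 DD.
Complete generations = ⌊944.3 / 131⌋ = 7.

7 generations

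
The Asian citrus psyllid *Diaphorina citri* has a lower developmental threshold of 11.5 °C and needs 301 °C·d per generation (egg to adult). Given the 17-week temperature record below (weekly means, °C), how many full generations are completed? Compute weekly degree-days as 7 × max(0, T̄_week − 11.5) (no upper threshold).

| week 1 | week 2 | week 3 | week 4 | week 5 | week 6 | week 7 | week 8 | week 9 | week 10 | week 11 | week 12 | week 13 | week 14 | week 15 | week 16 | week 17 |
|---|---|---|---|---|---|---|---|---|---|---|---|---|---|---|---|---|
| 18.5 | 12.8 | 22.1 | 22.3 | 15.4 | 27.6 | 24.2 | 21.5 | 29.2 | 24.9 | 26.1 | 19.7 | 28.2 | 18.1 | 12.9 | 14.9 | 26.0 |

3 generations

Weekly DD (7 × max(0, T̄ − 11.5)): 49.0, 9.1, 74.2, 75.6, 27.3, 112.7, 88.9, 70.0, 123.9, 93.8, 102.2, 57.4, 116.9, 46.2, 9.8, 23.8, 101.5.
Season total = 1182.3 DD.
Complete generations = ⌊1182.3 / 301⌋ = 3.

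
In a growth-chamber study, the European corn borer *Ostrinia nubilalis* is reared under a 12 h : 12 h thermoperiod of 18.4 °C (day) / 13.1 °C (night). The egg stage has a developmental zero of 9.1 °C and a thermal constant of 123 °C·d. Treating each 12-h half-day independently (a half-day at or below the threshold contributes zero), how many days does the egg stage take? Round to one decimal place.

18.5 days

Day half: max(0, 18.4 − 9.1) × 0.5 = 9.3 × 0.5 = 4.65 DD.
Night half: max(0, 13.1 − 9.1) × 0.5 = 4.0 × 0.5 = 2.00 DD.
Per 24 h: 6.65 DD/day.
Duration = 123 / 6.65 = 18.496 ≈ 18.5 days.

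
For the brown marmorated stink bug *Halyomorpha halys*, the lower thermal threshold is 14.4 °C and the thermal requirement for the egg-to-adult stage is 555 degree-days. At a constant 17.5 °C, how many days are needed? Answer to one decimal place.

Daily accumulation = 17.5 − 14.4 = 3.1 DD/day.
Duration = 555 / 3.1 = 179.032 ≈ 179.0 days.

179.0 days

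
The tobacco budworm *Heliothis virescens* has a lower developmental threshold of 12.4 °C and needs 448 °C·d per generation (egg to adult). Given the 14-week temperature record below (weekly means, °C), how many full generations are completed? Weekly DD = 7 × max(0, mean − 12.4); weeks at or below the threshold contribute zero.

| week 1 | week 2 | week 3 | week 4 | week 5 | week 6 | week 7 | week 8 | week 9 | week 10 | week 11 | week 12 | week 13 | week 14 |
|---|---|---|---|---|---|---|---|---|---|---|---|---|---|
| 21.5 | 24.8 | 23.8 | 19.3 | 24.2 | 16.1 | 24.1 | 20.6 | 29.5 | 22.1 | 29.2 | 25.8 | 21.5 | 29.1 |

Weekly DD (7 × max(0, T̄ − 12.4)): 63.7, 86.8, 79.8, 48.3, 82.6, 25.9, 81.9, 57.4, 119.7, 67.9, 117.6, 93.8, 63.7, 116.9.
Season total = 1106.0 DD.
Complete generations = ⌊1106.0 / 448⌋ = 2.

2 generations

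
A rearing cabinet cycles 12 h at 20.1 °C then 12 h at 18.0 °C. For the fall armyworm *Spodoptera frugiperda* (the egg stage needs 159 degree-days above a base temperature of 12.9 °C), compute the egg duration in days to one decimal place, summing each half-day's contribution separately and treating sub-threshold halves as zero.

Day half: max(0, 20.1 − 12.9) × 0.5 = 7.2 × 0.5 = 3.60 DD.
Night half: max(0, 18.0 − 12.9) × 0.5 = 5.1 × 0.5 = 2.55 DD.
Per 24 h: 6.15 DD/day.
Duration = 159 / 6.15 = 25.854 ≈ 25.9 days.

25.9 days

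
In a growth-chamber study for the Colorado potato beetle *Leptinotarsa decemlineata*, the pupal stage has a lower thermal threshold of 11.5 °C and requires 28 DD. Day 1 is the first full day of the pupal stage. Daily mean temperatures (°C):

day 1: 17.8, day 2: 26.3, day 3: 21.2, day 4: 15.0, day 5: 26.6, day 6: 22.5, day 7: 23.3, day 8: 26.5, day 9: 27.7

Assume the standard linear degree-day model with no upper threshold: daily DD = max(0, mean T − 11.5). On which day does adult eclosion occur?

day 3

Daily DD above 11.5 °C: 6.3, 14.8, 9.7, 3.5, 15.1, 11.0, 11.8, 15.0, 16.2.
Cumulative: 6.3, 21.1, 30.8, 34.3, 49.4, 60.4, 72.2, 87.2, 103.4.
The total first reaches 28 DD on day 3.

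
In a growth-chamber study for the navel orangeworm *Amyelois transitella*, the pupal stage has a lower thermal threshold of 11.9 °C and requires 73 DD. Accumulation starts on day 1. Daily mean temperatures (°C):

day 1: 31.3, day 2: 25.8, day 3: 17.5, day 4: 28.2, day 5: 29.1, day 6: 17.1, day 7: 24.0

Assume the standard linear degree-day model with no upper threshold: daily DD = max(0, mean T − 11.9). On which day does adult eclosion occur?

day 6

Daily DD above 11.9 °C: 19.4, 13.9, 5.6, 16.3, 17.2, 5.2, 12.1.
Cumulative: 19.4, 33.3, 38.9, 55.2, 72.4, 77.6, 89.7.
The total first reaches 73 DD on day 6.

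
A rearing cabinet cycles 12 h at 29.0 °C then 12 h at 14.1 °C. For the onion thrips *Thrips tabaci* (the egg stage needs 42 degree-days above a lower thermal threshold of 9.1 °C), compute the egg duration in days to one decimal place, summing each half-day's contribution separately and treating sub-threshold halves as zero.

3.4 days

Day half: max(0, 29.0 − 9.1) × 0.5 = 19.9 × 0.5 = 9.95 DD.
Night half: max(0, 14.1 − 9.1) × 0.5 = 5.0 × 0.5 = 2.50 DD.
Per 24 h: 12.45 DD/day.
Duration = 42 / 12.45 = 3.373 ≈ 3.4 days.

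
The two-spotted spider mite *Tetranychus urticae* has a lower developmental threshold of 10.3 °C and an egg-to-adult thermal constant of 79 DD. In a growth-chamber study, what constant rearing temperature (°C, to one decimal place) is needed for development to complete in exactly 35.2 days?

Required daily accumulation = 79 / 35.2 = 2.244 DD/day.
T = T_base + 2.244 = 10.3 + 2.244 = 12.544 ≈ 12.5 °C.

12.5 °C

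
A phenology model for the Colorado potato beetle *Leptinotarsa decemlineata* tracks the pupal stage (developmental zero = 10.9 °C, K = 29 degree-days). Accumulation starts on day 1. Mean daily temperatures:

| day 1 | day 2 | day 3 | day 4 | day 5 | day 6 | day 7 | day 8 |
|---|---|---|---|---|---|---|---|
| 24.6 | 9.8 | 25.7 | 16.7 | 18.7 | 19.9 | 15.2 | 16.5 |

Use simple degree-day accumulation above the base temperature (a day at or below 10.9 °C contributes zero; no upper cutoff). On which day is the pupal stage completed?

Daily DD above 10.9 °C: 13.7, 0.0, 14.8, 5.8, 7.8, 9.0, 4.3, 5.6.
Cumulative: 13.7, 13.7, 28.5, 34.3, 42.1, 51.1, 55.4, 61.0.
The total first reaches 29 DD on day 4.

day 4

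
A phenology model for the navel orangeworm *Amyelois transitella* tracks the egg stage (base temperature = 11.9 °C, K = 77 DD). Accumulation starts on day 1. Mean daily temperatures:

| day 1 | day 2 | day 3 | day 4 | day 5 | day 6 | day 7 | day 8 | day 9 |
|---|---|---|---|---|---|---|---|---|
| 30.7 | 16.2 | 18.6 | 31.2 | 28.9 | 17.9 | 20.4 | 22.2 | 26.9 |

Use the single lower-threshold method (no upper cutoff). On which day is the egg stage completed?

day 7

Daily DD above 11.9 °C: 18.8, 4.3, 6.7, 19.3, 17.0, 6.0, 8.5, 10.3, 15.0.
Cumulative: 18.8, 23.1, 29.8, 49.1, 66.1, 72.1, 80.6, 90.9, 105.9.
The total first reaches 77 DD on day 7.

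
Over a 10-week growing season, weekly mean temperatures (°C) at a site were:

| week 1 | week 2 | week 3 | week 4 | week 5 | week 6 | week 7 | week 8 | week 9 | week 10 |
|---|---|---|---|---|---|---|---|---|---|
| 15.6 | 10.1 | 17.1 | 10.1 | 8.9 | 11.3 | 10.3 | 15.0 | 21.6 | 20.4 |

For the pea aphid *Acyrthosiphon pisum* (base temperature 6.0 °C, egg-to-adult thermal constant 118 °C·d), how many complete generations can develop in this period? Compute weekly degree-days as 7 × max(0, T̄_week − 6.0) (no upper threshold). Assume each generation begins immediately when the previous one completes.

Weekly DD (7 × max(0, T̄ − 6.0)): 67.2, 28.7, 77.7, 28.7, 20.3, 37.1, 30.1, 63.0, 109.2, 100.8.
Season total = 562.8 DD.
Complete generations = ⌊562.8 / 118⌋ = 4.

4 generations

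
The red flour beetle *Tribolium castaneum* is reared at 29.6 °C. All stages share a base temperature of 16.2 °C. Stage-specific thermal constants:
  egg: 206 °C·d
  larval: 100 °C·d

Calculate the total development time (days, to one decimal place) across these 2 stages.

Daily accumulation at 29.6 °C = 29.6 − 16.2 = 13.4 DD/day.
Total K = 206 + 100 = 306 DD.
Total duration = 306 / 13.4 = 22.836 ≈ 22.8 days.

22.8 days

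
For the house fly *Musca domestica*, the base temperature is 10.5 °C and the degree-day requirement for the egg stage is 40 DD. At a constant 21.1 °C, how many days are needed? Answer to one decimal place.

Daily accumulation = 21.1 − 10.5 = 10.6 DD/day.
Duration = 40 / 10.6 = 3.774 ≈ 3.8 days.

3.8 days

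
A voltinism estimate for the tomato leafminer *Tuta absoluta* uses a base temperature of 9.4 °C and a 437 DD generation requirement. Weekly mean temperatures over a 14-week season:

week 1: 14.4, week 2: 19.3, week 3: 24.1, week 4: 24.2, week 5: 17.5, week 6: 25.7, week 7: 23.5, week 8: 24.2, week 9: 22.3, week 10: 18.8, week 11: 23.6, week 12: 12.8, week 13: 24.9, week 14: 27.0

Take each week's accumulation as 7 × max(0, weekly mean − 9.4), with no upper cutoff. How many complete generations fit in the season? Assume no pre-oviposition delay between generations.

Weekly DD (7 × max(0, T̄ − 9.4)): 35.0, 69.3, 102.9, 103.6, 56.7, 114.1, 98.7, 103.6, 90.3, 65.8, 99.4, 23.8, 108.5, 123.2.
Season total = 1194.9 DD.
Complete generations = ⌊1194.9 / 437⌋ = 2.

2 generations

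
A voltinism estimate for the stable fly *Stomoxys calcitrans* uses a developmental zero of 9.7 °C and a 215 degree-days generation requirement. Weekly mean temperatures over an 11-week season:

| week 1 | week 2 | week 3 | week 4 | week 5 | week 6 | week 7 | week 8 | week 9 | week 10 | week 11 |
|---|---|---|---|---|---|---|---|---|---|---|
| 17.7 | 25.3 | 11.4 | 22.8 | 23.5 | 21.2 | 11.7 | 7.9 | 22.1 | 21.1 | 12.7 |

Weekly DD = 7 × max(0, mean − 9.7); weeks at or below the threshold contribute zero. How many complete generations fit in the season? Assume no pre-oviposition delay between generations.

Weekly DD (7 × max(0, T̄ − 9.7)): 56.0, 109.2, 11.9, 91.7, 96.6, 80.5, 14.0, 0.0, 86.8, 79.8, 21.0.
Season total = 647.5 DD.
Complete generations = ⌊647.5 / 215⌋ = 3.

3 generations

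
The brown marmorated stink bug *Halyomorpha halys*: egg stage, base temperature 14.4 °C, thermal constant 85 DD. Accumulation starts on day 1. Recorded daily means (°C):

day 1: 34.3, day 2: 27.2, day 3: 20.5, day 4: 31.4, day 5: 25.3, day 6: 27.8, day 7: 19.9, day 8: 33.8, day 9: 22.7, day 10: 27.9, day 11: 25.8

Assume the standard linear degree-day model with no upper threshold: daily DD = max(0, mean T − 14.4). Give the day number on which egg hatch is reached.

day 7

Daily DD above 14.4 °C: 19.9, 12.8, 6.1, 17.0, 10.9, 13.4, 5.5, 19.4, 8.3, 13.5, 11.4.
Cumulative: 19.9, 32.7, 38.8, 55.8, 66.7, 80.1, 85.6, 105.0, 113.3, 126.8, 138.2.
The total first reaches 85 DD on day 7.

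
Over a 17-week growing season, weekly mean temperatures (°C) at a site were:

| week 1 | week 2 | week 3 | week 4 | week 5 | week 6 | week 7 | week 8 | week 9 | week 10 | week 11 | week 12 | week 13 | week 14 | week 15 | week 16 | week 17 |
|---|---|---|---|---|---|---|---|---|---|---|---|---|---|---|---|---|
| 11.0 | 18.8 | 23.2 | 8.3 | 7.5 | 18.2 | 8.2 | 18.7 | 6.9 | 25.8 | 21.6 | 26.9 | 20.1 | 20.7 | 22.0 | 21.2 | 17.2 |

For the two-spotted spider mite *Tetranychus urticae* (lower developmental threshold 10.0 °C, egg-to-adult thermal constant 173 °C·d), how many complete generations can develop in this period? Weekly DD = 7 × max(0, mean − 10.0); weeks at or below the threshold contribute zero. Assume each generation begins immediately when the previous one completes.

Weekly DD (7 × max(0, T̄ − 10.0)): 7.0, 61.6, 92.4, 0.0, 0.0, 57.4, 0.0, 60.9, 0.0, 110.6, 81.2, 118.3, 70.7, 74.9, 84.0, 78.4, 50.4.
Season total = 947.8 DD.
Complete generations = ⌊947.8 / 173⌋ = 5.

5 generations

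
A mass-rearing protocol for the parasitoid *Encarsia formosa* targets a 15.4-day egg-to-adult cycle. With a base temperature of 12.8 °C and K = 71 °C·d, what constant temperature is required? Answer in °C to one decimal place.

17.4 °C

Required daily accumulation = 71 / 15.4 = 4.610 DD/day.
T = T_base + 4.610 = 12.8 + 4.610 = 17.410 ≈ 17.4 °C.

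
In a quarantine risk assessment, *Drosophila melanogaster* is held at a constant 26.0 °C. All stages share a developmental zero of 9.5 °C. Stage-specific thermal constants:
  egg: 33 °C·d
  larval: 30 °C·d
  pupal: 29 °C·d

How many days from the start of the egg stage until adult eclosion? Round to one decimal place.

5.6 days

Daily accumulation at 26.0 °C = 26.0 − 9.5 = 16.5 DD/day.
Total K = 33 + 30 + 29 = 92 DD.
Total duration = 92 / 16.5 = 5.576 ≈ 5.6 days.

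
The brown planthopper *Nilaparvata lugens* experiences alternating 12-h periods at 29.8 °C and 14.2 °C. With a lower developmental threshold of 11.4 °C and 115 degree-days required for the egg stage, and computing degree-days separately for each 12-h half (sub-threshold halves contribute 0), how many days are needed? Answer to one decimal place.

Day half: max(0, 29.8 − 11.4) × 0.5 = 18.4 × 0.5 = 9.20 DD.
Night half: max(0, 14.2 − 11.4) × 0.5 = 2.8 × 0.5 = 1.40 DD.
Per 24 h: 10.60 DD/day.
Duration = 115 / 10.60 = 10.849 ≈ 10.8 days.

10.8 days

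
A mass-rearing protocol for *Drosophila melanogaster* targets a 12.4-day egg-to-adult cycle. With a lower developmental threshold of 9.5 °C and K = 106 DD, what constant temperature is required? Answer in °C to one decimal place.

Required daily accumulation = 106 / 12.4 = 8.548 DD/day.
T = T_base + 8.548 = 9.5 + 8.548 = 18.048 ≈ 18.0 °C.

18.0 °C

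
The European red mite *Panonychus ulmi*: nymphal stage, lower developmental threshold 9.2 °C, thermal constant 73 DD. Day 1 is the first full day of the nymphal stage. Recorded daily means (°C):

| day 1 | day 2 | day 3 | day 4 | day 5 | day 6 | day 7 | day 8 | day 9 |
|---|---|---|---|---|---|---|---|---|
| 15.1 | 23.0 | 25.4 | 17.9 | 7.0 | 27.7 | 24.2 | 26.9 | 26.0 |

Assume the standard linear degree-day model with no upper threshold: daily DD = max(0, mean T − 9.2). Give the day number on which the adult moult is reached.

Daily DD above 9.2 °C: 5.9, 13.8, 16.2, 8.7, 0.0, 18.5, 15.0, 17.7, 16.8.
Cumulative: 5.9, 19.7, 35.9, 44.6, 44.6, 63.1, 78.1, 95.8, 112.6.
The total first reaches 73 DD on day 7.

day 7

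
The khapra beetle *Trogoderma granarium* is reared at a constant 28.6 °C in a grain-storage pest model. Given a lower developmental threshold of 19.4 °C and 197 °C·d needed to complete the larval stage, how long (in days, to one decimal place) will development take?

21.4 days

Daily accumulation = 28.6 − 19.4 = 9.2 DD/day.
Duration = 197 / 9.2 = 21.413 ≈ 21.4 days.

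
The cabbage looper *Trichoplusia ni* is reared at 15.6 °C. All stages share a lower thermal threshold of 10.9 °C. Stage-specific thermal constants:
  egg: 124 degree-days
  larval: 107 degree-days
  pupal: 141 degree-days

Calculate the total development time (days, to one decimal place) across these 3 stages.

Daily accumulation at 15.6 °C = 15.6 − 10.9 = 4.7 DD/day.
Total K = 124 + 107 + 141 = 372 DD.
Total duration = 372 / 4.7 = 79.149 ≈ 79.1 days.

79.1 days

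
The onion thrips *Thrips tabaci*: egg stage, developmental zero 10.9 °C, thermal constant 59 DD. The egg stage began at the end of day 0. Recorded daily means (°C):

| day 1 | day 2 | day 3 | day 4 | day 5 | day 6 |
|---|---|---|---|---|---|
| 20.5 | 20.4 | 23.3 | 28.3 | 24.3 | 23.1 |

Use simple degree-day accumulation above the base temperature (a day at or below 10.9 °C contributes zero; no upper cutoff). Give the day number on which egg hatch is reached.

Daily DD above 10.9 °C: 9.6, 9.5, 12.4, 17.4, 13.4, 12.2.
Cumulative: 9.6, 19.1, 31.5, 48.9, 62.3, 74.5.
The total first reaches 59 DD on day 5.

day 5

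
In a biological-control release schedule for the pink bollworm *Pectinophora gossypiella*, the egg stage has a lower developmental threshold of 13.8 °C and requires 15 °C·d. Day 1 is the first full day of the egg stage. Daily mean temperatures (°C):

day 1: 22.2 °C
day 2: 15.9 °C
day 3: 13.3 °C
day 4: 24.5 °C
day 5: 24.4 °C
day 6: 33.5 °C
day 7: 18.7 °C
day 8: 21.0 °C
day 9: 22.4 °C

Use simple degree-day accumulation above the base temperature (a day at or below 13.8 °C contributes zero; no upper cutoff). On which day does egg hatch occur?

day 4

Daily DD above 13.8 °C: 8.4, 2.1, 0.0, 10.7, 10.6, 19.7, 4.9, 7.2, 8.6.
Cumulative: 8.4, 10.5, 10.5, 21.2, 31.8, 51.5, 56.4, 63.6, 72.2.
The total first reaches 15 DD on day 4.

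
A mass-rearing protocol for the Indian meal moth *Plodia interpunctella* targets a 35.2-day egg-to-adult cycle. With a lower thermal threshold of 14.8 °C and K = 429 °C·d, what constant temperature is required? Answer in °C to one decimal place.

27.0 °C

Required daily accumulation = 429 / 35.2 = 12.187 DD/day.
T = T_base + 12.187 = 14.8 + 12.187 = 26.987 ≈ 27.0 °C.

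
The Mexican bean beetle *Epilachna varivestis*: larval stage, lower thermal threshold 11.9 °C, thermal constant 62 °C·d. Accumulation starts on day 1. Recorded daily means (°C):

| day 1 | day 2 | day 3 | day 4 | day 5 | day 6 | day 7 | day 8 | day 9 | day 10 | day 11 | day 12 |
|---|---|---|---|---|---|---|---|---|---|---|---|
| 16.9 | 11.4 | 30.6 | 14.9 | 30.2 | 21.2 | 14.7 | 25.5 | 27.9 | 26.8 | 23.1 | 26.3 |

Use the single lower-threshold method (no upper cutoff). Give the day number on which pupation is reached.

day 8

Daily DD above 11.9 °C: 5.0, 0.0, 18.7, 3.0, 18.3, 9.3, 2.8, 13.6, 16.0, 14.9, 11.2, 14.4.
Cumulative: 5.0, 5.0, 23.7, 26.7, 45.0, 54.3, 57.1, 70.7, 86.7, 101.6, 112.8, 127.2.
The total first reaches 62 DD on day 8.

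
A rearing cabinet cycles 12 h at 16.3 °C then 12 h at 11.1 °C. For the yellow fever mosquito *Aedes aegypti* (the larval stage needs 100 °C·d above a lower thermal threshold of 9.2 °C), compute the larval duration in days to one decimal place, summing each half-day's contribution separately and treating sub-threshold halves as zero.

Day half: max(0, 16.3 − 9.2) × 0.5 = 7.1 × 0.5 = 3.55 DD.
Night half: max(0, 11.1 − 9.2) × 0.5 = 1.9 × 0.5 = 0.95 DD.
Per 24 h: 4.50 DD/day.
Duration = 100 / 4.50 = 22.222 ≈ 22.2 days.

22.2 days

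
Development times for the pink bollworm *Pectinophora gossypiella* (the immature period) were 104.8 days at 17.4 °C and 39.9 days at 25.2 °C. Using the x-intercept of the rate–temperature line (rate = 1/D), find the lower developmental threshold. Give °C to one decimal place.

Equal thermal constants: D₁(T₁ − T_b) = D₂(T₂ − T_b).
104.8·(17.4 − T_b) = 39.9·(25.2 − T_b)
T_b = (104.8·17.4 − 39.9·25.2) / (104.8 − 39.9) = 818.04 / 64.9 = 12.605 °C ≈ 12.6 °C.

12.6 °C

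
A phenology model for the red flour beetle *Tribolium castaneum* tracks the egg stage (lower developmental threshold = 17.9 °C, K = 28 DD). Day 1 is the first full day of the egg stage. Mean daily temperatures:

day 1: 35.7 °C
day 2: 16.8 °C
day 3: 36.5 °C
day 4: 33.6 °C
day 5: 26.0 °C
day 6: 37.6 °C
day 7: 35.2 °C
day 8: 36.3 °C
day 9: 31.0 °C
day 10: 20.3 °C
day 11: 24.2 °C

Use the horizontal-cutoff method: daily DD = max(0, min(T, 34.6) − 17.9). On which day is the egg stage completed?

Daily DD above 17.9 °C (capped at 16.7): 16.7, 0.0, 16.7, 15.7, 8.1, 16.7, 16.7, 16.7, 13.1, 2.4, 6.3.
Cumulative: 16.7, 16.7, 33.4, 49.1, 57.2, 73.9, 90.6, 107.3, 120.4, 122.8, 129.1.
The total first reaches 28 DD on day 3.

day 3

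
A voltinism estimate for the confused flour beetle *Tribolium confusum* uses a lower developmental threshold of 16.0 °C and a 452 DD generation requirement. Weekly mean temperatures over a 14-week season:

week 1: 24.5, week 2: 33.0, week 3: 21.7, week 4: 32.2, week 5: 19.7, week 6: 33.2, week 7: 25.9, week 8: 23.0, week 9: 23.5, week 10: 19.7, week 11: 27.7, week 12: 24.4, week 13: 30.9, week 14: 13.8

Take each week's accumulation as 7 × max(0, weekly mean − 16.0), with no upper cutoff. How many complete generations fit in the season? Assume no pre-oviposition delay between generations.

2 generations

Weekly DD (7 × max(0, T̄ − 16.0)): 59.5, 119.0, 39.9, 113.4, 25.9, 120.4, 69.3, 49.0, 52.5, 25.9, 81.9, 58.8, 104.3, 0.0.
Season total = 919.8 DD.
Complete generations = ⌊919.8 / 452⌋ = 2.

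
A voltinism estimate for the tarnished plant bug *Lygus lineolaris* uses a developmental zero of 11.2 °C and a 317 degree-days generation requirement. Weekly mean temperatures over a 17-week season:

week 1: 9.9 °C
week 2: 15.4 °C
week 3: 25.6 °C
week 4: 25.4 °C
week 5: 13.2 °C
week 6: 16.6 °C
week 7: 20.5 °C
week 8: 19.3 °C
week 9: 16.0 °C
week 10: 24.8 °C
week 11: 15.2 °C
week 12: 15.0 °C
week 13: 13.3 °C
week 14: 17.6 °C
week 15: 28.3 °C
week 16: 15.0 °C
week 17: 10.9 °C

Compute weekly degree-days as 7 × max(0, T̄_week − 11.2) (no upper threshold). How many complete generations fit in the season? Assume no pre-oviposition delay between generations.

2 generations

Weekly DD (7 × max(0, T̄ − 11.2)): 0.0, 29.4, 100.8, 99.4, 14.0, 37.8, 65.1, 56.7, 33.6, 95.2, 28.0, 26.6, 14.7, 44.8, 119.7, 26.6, 0.0.
Season total = 792.4 DD.
Complete generations = ⌊792.4 / 317⌋ = 2.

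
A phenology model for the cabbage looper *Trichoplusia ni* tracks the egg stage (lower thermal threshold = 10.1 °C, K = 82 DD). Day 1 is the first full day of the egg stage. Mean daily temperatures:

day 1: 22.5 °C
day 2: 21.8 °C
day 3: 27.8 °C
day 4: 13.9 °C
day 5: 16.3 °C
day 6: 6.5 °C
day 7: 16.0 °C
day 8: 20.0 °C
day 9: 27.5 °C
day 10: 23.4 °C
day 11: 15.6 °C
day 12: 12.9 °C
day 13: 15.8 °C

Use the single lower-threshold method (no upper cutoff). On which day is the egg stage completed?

day 9

Daily DD above 10.1 °C: 12.4, 11.7, 17.7, 3.8, 6.2, 0.0, 5.9, 9.9, 17.4, 13.3, 5.5, 2.8, 5.7.
Cumulative: 12.4, 24.1, 41.8, 45.6, 51.8, 51.8, 57.7, 67.6, 85.0, 98.3, 103.8, 106.6, 112.3.
The total first reaches 82 DD on day 9.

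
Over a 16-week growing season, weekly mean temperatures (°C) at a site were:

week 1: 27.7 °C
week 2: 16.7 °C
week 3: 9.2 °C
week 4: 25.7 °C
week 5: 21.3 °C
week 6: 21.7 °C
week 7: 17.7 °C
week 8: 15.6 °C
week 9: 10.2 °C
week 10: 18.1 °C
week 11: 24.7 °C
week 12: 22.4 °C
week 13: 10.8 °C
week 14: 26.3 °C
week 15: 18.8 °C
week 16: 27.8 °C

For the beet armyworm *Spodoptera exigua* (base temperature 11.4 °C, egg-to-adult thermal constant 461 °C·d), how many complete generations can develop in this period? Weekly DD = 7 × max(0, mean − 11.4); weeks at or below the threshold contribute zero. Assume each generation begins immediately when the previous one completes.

2 generations

Weekly DD (7 × max(0, T̄ − 11.4)): 114.1, 37.1, 0.0, 100.1, 69.3, 72.1, 44.1, 29.4, 0.0, 46.9, 93.1, 77.0, 0.0, 104.3, 51.8, 114.8.
Season total = 954.1 DD.
Complete generations = ⌊954.1 / 461⌋ = 2.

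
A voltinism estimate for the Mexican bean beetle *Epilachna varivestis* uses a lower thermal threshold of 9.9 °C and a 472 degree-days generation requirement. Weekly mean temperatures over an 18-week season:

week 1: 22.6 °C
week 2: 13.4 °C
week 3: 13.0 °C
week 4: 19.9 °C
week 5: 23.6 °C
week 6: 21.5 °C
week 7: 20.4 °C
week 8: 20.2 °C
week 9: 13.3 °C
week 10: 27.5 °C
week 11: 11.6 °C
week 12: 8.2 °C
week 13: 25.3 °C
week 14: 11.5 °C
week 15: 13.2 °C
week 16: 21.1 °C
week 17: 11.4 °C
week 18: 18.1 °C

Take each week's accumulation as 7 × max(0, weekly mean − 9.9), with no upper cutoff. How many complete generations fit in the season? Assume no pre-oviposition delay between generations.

Weekly DD (7 × max(0, T̄ − 9.9)): 88.9, 24.5, 21.7, 70.0, 95.9, 81.2, 73.5, 72.1, 23.8, 123.2, 11.9, 0.0, 107.8, 11.2, 23.1, 78.4, 10.5, 57.4.
Season total = 975.1 DD.
Complete generations = ⌊975.1 / 472⌋ = 2.

2 generations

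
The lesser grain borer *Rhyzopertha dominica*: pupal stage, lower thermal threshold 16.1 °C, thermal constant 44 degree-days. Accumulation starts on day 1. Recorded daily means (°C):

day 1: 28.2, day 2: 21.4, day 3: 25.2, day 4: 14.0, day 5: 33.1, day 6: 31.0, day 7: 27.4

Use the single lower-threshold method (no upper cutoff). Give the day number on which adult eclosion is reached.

day 6

Daily DD above 16.1 °C: 12.1, 5.3, 9.1, 0.0, 17.0, 14.9, 11.3.
Cumulative: 12.1, 17.4, 26.5, 26.5, 43.5, 58.4, 69.7.
The total first reaches 44 DD on day 6.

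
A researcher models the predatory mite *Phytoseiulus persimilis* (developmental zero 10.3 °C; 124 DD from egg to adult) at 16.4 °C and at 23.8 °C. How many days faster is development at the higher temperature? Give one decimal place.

11.1 days

At 16.4 °C: 124 / (16.4 − 10.3) = 124 / 6.1 = 20.328 d.
At 23.8 °C: 124 / (23.8 − 10.3) = 124 / 13.5 = 9.185 d.
Difference = |20.328 − 9.185| = 11.143 ≈ 11.1 days.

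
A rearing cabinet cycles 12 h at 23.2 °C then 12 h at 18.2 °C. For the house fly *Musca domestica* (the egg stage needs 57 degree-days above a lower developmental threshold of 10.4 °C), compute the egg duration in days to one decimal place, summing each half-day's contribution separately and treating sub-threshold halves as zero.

5.5 days

Day half: max(0, 23.2 − 10.4) × 0.5 = 12.8 × 0.5 = 6.40 DD.
Night half: max(0, 18.2 − 10.4) × 0.5 = 7.8 × 0.5 = 3.90 DD.
Per 24 h: 10.30 DD/day.
Duration = 57 / 10.30 = 5.534 ≈ 5.5 days.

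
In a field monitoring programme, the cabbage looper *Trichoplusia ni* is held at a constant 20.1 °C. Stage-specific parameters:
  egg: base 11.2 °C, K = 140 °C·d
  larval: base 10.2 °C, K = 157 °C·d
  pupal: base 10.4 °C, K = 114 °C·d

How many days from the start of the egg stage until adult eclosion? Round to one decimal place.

egg: 140 / (20.1 − 11.2) = 140 / 8.9 = 15.730 d.
larval: 157 / (20.1 − 10.2) = 157 / 9.9 = 15.859 d.
pupal: 114 / (20.1 − 10.4) = 114 / 9.7 = 11.753 d.
Sum = 43.342 ≈ 43.3 days.

43.3 days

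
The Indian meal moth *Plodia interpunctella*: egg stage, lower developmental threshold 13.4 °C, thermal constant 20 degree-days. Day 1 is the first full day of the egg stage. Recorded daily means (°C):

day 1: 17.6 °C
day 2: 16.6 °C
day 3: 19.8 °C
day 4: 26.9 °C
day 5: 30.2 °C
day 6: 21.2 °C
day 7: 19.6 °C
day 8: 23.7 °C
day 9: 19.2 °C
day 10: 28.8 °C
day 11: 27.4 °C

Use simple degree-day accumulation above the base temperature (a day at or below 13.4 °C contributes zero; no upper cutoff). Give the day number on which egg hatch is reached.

day 4

Daily DD above 13.4 °C: 4.2, 3.2, 6.4, 13.5, 16.8, 7.8, 6.2, 10.3, 5.8, 15.4, 14.0.
Cumulative: 4.2, 7.4, 13.8, 27.3, 44.1, 51.9, 58.1, 68.4, 74.2, 89.6, 103.6.
The total first reaches 20 DD on day 4.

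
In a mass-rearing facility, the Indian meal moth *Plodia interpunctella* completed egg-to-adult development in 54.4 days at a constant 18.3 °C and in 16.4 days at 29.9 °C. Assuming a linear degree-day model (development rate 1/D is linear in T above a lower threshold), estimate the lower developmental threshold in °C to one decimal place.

Equal thermal constants: D₁(T₁ − T_b) = D₂(T₂ − T_b).
54.4·(18.3 − T_b) = 16.4·(29.9 − T_b)
T_b = (54.4·18.3 − 16.4·29.9) / (54.4 − 16.4) = 505.16 / 38.0 = 13.294 °C ≈ 13.3 °C.

13.3 °C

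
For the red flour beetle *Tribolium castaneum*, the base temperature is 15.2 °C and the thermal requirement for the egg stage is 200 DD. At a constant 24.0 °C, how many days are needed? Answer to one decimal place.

22.7 days

Daily accumulation = 24.0 − 15.2 = 8.8 DD/day.
Duration = 200 / 8.8 = 22.727 ≈ 22.7 days.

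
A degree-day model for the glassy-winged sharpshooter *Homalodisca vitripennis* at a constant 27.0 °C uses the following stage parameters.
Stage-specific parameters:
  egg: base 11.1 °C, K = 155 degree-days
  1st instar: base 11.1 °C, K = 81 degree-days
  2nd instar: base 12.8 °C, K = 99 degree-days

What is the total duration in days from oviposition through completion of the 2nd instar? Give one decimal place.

egg: 155 / (27.0 − 11.1) = 155 / 15.9 = 9.748 d.
1st instar: 81 / (27.0 − 11.1) = 81 / 15.9 = 5.094 d.
2nd instar: 99 / (27.0 − 12.8) = 99 / 14.2 = 6.972 d.
Sum = 21.815 ≈ 21.8 days.

21.8 days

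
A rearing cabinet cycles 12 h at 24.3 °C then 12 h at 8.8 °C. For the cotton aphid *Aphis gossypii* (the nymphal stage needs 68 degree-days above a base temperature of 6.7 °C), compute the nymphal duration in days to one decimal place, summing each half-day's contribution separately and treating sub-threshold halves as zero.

Day half: max(0, 24.3 − 6.7) × 0.5 = 17.6 × 0.5 = 8.80 DD.
Night half: max(0, 8.8 − 6.7) × 0.5 = 2.1 × 0.5 = 1.05 DD.
Per 24 h: 9.85 DD/day.
Duration = 68 / 9.85 = 6.904 ≈ 6.9 days.

6.9 days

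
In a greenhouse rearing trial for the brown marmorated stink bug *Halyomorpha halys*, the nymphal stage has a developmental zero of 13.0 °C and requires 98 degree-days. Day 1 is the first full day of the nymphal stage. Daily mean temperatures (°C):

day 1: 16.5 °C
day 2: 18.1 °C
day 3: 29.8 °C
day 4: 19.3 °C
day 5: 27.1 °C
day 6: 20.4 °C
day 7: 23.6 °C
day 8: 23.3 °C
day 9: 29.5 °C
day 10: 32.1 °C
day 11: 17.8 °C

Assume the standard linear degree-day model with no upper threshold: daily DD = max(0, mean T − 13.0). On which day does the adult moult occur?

Daily DD above 13.0 °C: 3.5, 5.1, 16.8, 6.3, 14.1, 7.4, 10.6, 10.3, 16.5, 19.1, 4.8.
Cumulative: 3.5, 8.6, 25.4, 31.7, 45.8, 53.2, 63.8, 74.1, 90.6, 109.7, 114.5.
The total first reaches 98 DD on day 10.

day 10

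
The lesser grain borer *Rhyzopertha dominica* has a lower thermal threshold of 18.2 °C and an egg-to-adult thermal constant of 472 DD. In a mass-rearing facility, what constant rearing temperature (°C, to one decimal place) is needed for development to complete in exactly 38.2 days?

Required daily accumulation = 472 / 38.2 = 12.356 DD/day.
T = T_base + 12.356 = 18.2 + 12.356 = 30.556 ≈ 30.6 °C.

30.6 °C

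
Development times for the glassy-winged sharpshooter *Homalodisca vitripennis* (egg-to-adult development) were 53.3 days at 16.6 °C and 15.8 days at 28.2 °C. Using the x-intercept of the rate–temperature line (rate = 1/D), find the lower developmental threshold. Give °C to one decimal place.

11.7 °C

Linear rate model ⇒ the product D·(T − T_b) is constant across temperatures.
53.3·(16.6 − T_b) = 15.8·(28.2 − T_b)
T_b = (53.3·16.6 − 15.8·28.2) / (53.3 − 15.8) = 439.22 / 37.5 = 11.713 °C ≈ 11.7 °C.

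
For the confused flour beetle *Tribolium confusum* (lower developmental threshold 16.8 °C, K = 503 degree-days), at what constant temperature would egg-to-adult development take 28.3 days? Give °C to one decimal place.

34.6 °C

Required daily accumulation = 503 / 28.3 = 17.774 DD/day.
T = T_base + 17.774 = 16.8 + 17.774 = 34.574 ≈ 34.6 °C.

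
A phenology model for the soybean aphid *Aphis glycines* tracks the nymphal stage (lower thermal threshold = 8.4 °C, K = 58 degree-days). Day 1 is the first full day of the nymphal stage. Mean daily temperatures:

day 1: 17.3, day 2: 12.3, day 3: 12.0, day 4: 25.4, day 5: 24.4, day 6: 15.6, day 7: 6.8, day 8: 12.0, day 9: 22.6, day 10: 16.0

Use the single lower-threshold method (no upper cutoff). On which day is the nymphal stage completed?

Daily DD above 8.4 °C: 8.9, 3.9, 3.6, 17.0, 16.0, 7.2, 0.0, 3.6, 14.2, 7.6.
Cumulative: 8.9, 12.8, 16.4, 33.4, 49.4, 56.6, 56.6, 60.2, 74.4, 82.0.
The total first reaches 58 DD on day 8.

day 8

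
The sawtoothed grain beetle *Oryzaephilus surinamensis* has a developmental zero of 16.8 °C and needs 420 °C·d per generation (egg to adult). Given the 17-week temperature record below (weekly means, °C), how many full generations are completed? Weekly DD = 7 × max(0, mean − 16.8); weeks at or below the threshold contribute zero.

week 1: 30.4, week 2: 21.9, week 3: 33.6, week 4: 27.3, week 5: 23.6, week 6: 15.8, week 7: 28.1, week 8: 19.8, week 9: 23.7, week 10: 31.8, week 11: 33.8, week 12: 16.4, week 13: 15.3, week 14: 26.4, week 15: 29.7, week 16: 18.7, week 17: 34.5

2 generations

Weekly DD (7 × max(0, T̄ − 16.8)): 95.2, 35.7, 117.6, 73.5, 47.6, 0.0, 79.1, 21.0, 48.3, 105.0, 119.0, 0.0, 0.0, 67.2, 90.3, 13.3, 123.9.
Season total = 1036.7 DD.
Complete generations = ⌊1036.7 / 420⌋ = 2.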